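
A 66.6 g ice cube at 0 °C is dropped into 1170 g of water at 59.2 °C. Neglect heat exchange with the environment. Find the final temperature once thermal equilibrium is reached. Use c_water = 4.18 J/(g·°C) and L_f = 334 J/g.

Let T be the final temperature. ΣQ_i = 0:
latent heat to melt: 66.6·334 = 22244; meltwater 0→T: 66.6·4.18·T = 278.39 T; water: 4890.6(T − 59.2)
5169 T = 289524 − 22244 = 267279
T ≈ 51.71 °C — above 0 °C, consistent with complete melting.

T_f ≈ 51.7 °C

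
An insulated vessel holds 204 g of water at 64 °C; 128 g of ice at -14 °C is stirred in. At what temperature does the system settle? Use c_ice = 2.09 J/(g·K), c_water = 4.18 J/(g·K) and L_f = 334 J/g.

Let T be the final temperature. ΣQ_i = 0:
ice -14→0 °C: 128×2.09×14 = 3745.3
  melt ice: 128×334 = 42752
  meltwater 0→T: 128×4.18×T = 535.04 T
  water: 852.72(T − 64)
1387.8 T = 54574 − 46497 = 8076.8
T ≈ 5.82 °C — above 0 °C, consistent with complete melting.

T_f ≈ 5.8 °C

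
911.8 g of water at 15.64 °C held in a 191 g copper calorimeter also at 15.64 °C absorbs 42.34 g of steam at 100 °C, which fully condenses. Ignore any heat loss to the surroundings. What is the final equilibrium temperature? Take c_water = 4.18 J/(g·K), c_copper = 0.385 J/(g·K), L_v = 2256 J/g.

Taking heat into each body as positive, Σ m c ΔT = 0:
steam→water at 100 °C releases m L_v = 42.34·2256 = 95519
  condensed water 100 °C→T: 176.98(T − 100)
  original water: 3811.3(T − 15.64)
  cup: 73.53(T − 15.64)
4061.8 T = 95519 + 17698 + 60759 = 173976
T ≈ 42.83 °C — below 100 °C, confirming all the steam condensed.

T_f ≈ 42.8 °C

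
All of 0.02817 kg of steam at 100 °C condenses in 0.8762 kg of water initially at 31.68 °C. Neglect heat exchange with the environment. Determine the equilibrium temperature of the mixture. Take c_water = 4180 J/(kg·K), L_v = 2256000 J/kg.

Energy balance with sensible and latent terms:
steam→water at 100 °C releases m L_v = 0.02817×2256000 = 63552
  condensed water 100 °C→T: 117.75(T − 100)
  water warms: 0.8762×4180×(T − 31.68) = 3662.5(T − 31.68)
3780.3 T = 63552 + 11775 + 116029 = 191355
T ≈ 50.62 °C (< 100 °C, so full condensation is consistent).

T_f ≈ 50.6 °C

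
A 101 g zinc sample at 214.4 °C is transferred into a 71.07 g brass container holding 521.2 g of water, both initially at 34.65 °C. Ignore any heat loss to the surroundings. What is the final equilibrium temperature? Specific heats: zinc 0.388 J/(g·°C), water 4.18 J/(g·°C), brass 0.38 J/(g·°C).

T_f = Σ m_i c_i T_i / Σ m_i c_i:
T_f = (39.19·214.4 + 2178.6·34.65 + 27.01·34.65) / (39.19 + 2178.6 + 27.01)
    = 84827 / 2244.8 ≈ 37.79 °C

T_f ≈ 37.8 °C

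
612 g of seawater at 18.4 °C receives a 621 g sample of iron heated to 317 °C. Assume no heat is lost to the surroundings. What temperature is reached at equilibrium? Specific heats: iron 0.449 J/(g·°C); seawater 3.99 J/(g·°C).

T_f = Σ m_i c_i T_i / Σ m_i c_i:
T_f = (278.83*317 + 2441.9*18.4) / (278.83 + 2441.9)
    = 133319 / 2720.7 ≈ 49.00 °C

T_f ≈ 49.0 °C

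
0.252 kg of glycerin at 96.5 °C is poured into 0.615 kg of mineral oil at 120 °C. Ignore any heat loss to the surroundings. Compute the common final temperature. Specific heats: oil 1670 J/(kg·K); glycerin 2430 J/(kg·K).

T_f ≈ 111.2 °C

Set heat shed by the hot body equal to heat absorbed by the cold body:
0.615·1670·(120 − T) = 0.252·2430·(T − 96.5)
1027(120 − T) = 612.36(T − 96.5)
1639.4 T = 182339  ⇒  T ≈ 111.22 °C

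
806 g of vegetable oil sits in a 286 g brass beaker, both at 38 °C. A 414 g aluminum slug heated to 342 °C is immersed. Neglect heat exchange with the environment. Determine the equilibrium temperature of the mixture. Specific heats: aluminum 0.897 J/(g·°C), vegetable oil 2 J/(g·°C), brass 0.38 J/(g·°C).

Setting the total heat transfer to zero:
414·0.897·(T − 342) + 806·2·(T − 38) + 286·0.38·(T − 38) = 0
371.36(T − 342) + 1612(T − 38) + 108.68(T − 38) = 0
(371.36 + 1612 + 108.68) T = 371.36·342 + 1612·38 + 108.68·38
T ≈ 91.96 °C

T_f ≈ 92.0 °C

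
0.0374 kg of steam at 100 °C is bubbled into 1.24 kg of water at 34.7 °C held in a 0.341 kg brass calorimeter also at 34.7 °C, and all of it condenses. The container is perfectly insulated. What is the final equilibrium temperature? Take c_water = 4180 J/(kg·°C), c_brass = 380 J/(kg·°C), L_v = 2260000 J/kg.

Sum of m c ΔT and latent-heat terms is zero:
condense steam: −0.0374·2260000 = −84524
  condensate cools 100→T: 0.0374·4180·(T − 100) = 156.33(T − 100)
  water warms: 1.24·4180·(T − 34.7) = 5183.2(T − 34.7)
  brass cup: 0.341·380·(T − 34.7) = 129.58(T − 34.7)
5469.1 T = 84524 + 15633 + 184353 = 284511
T ≈ 52.02 °C (< 100 °C, so full condensation is consistent).

T_f ≈ 52.0 °C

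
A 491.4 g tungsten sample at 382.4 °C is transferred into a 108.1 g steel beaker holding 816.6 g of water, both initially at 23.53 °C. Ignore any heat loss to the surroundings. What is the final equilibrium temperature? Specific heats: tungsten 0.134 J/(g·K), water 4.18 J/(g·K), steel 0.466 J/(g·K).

Taking heat into each body as positive, Σ m c ΔT = 0:
491.4*0.134*(T − 382.4) + 816.6*4.18*(T − 23.53) + 108.1*0.466*(T − 23.53) = 0
3529.6 T = 106682
T ≈ 30.22 °C

T_f ≈ 30.2 °C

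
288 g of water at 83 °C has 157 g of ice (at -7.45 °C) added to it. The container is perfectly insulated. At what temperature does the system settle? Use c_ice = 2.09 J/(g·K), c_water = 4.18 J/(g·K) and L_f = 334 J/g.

Net heat exchanged in the isolated system is zero:
warm ice to 0 °C: 157×2.09×(0 − (-7.45)) = 2444.6; melt ice: 157×334 = 52438; warm the meltwater: 656.26 T; water cools: 288×4.18×(T − 83) = 1203.8(T − 83)
1860.1 T = 99919 − 54883 = 45036
T ≈ 24.21 °C (positive, so assuming full melt was valid).

T_f ≈ 24.2 °C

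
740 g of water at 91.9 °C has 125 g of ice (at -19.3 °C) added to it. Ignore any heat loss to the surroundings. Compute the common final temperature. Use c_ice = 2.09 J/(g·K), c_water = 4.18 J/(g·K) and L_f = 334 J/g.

Energy balance with sensible and latent terms:
warm ice to 0 °C: 125·2.09·(0 − (-19.3)) = 5042.1; latent heat to melt: 125·334 = 41750; warm the meltwater: 522.5 T; water: 3093.2(T − 91.9)
3615.7 T = 284265 − 46792 = 237473
T ≈ 65.68 °C. Since T > 0 °C, the all-ice-melts assumption holds.

T_f ≈ 65.7 °C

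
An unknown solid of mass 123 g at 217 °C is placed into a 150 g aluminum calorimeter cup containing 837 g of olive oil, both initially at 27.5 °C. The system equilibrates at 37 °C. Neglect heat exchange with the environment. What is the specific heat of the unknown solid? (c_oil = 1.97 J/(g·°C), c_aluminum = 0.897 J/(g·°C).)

c ≈ 0.765 J/(g·°C)

Let T be the final temperature. ΣQ_i = 0:
123·c·(37 − 217) + 837·1.97·(37 − 27.5) + 150·0.897·(37 − 27.5) = 0
-22140 c = -16943
c = -16943/-22140 ≈ 0.7653 J/(g·°C)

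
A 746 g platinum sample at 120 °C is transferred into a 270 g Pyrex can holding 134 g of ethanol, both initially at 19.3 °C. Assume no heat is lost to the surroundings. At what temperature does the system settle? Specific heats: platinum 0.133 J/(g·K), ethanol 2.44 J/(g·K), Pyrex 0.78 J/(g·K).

T_f ≈ 35.0 °C

Energy conservation, ΣQ = 0:
746*0.133*(T − 120) + 134*2.44*(T − 19.3) + 270*0.78*(T − 19.3) = 0
(99.22 + 326.96 + 210.6) T = 99.22*120 + 326.96*19.3 + 210.6*19.3
T ≈ 34.99 °C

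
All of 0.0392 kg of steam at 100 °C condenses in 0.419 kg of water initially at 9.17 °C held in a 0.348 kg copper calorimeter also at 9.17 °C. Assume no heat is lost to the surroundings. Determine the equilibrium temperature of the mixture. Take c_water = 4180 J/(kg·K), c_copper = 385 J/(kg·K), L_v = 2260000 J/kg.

T_f ≈ 59.7 °C

Net heat exchanged in the isolated system is zero:
condense steam: −0.0392·2260000 = −88592; condensed water 100 °C→T: 163.86(T − 100); original water: 1751.4(T − 9.17); copper cup: 0.348·385·(T − 9.17) = 133.98(T − 9.17)
2049.3 T = 88592 + 16386 + 17289 = 122267
T ≈ 59.66 °C, under the boiling point, so the assumption holds.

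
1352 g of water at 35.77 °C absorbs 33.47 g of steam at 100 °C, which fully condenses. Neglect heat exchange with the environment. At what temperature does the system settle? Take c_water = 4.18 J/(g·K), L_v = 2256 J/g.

Sum of m c ΔT and latent-heat terms is zero:
condense steam: −33.47·2256 = −75508
  condensate cools 100→T: 33.47·4.18·(T − 100) = 139.9(T − 100)
  original water: 5651.4(T − 35.77)
5791.3 T = 75508 + 13990 + 202149 = 291648
T ≈ 50.36 °C — below 100 °C, confirming all the steam condensed.

T_f ≈ 50.4 °C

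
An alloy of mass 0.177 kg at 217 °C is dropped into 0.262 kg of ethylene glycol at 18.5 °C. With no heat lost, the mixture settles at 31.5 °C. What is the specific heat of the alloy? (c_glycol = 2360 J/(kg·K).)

Energy conservation, ΣQ = 0:
0.177×c×(31.5 − 217) + 0.262×2360×(31.5 − 18.5) = 0
-32.83 c = -8038.2
c = -8038.2/-32.83 ≈ 244.8 J/(kg·K)

c ≈ 245 J/(kg·K)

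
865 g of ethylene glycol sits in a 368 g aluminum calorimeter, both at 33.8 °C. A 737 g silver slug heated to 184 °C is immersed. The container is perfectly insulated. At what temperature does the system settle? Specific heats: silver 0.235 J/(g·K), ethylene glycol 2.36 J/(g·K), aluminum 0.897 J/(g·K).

Setting the total heat transfer to zero:
737×0.235×(T − 184) + 865×2.36×(T − 33.8) + 368×0.897×(T − 33.8) = 0
(173.19 + 2041.4 + 330.1) T = 173.19×184 + 2041.4×33.8 + 330.1×33.8
T = 112024/2544.7 ≈ 44.02 °C

T_f ≈ 44.0 °C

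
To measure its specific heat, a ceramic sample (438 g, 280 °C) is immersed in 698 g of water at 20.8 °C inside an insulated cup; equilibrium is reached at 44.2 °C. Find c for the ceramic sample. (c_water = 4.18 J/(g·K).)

c ≈ 0.661 J/(g·K)

Heat lost by the ceramic sample = heat gained by the water:
438×c×(280 − 44.2) = 698×4.18×(44.2 − 20.8)
103280 c = 68273  ⇒  c ≈ 0.661 J/(g·K)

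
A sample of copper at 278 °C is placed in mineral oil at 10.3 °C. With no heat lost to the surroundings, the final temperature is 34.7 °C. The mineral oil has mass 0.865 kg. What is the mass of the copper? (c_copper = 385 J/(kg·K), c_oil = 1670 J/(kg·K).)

m ≈ 0.376 kg

Conservation of energy gives ΣQ = 0:
m·385·(34.7 − 278) + 0.865·1670·(34.7 − 10.3) = 0
-93670 m = -35247
m = -35247/-93670 ≈ 0.3763 kg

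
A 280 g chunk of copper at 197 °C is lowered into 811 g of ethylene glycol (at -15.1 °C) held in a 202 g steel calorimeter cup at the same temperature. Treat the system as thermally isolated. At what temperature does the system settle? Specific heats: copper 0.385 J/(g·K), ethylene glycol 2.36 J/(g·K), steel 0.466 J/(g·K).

T_f is the heat-capacity-weighted average of the initial temperatures:
T_f = (107.8*197 + 1914*(-15.1) + 94.13*(-15.1)) / (107.8 + 1914 + 94.13)
    = -9085.6 / 2115.9 ≈ -4.29 °C

T_f ≈ -4.3 °C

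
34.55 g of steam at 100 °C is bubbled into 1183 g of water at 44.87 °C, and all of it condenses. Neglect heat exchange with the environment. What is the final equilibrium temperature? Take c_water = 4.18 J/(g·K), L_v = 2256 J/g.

Conservation of energy gives ΣQ = 0:
condense steam: −34.55×2256 = −77945
  condensate cools 100→T: 34.55×4.18×(T − 100) = 144.42(T − 100)
  original water: 4944.9(T − 44.87)
5089.4 T = 77945 + 14442 + 221879 = 314266
T ≈ 61.75 °C (< 100 °C, so full condensation is consistent).

T_f ≈ 61.7 °C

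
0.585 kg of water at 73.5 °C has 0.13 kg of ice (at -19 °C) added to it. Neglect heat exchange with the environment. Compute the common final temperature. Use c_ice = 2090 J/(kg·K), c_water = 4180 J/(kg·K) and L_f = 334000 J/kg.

T_f ≈ 43.9 °C

Net heat exchanged in the isolated system is zero:
ice -19→0 °C: 0.13×2090×19 = 5162.3; fusion: m_ice L_f = 0.13×334000 = 43420; meltwater 0→T: 0.13×4180×T = 543.4 T; water: 2445.3(T − 73.5)
2988.7 T = 179730 − 48582 = 131147
T ≈ 43.88 °C. Since T > 0 °C, the all-ice-melts assumption holds.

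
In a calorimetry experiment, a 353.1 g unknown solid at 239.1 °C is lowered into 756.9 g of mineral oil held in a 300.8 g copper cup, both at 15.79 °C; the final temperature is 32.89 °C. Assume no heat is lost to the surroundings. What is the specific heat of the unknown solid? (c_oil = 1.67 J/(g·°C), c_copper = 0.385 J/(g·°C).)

c ≈ 0.324 J/(g·°C)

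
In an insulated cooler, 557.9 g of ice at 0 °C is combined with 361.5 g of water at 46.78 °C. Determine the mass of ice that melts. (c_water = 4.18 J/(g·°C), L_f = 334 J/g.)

Water can give up m c ΔT = 361.5×4.18×46.78 = 70688 J before reaching 0 °C.
To melt every bit of ice: 557.9×334 = 186339 J.
That's not enough to melt it all — equilibrium is at 0 °C with ice remaining.
m_melt = 70688 / L_f = 211.6 g.

m_melted ≈ 212 g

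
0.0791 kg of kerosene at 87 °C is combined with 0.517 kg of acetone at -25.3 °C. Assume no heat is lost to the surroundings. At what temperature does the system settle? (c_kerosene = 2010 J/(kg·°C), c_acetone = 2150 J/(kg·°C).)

With ΣQ=0 the equilibrium temperature is the m·c-weighted mean:
T_f = (158.99×87 + 1111.5×(-25.3)) / (158.99 + 1111.5)
    = -14290 / 1270.5 ≈ -11.25 °C

T_f ≈ -11.2 °C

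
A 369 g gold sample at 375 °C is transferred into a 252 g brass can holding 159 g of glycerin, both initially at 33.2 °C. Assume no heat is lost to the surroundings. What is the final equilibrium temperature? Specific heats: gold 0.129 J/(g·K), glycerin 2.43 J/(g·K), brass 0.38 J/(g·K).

T_f ≈ 63.9 °C

Taking heat into each body as positive, Σ m c ΔT = 0:
369×0.129×(T − 375) + 159×2.43×(T − 33.2) + 252×0.38×(T − 33.2) = 0
47.6(T − 375) + 386.37(T − 33.2) + 95.76(T − 33.2) = 0
529.73 T = 33857
T = 33857/529.73 ≈ 63.91 °C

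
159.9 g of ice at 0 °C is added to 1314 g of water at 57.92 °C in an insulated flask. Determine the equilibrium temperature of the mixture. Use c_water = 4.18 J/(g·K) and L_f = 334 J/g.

Energy balance with sensible and latent terms:
fusion: m_ice L_f = 159.9·334 = 53407; warm the meltwater: 668.38 T; water: 5492.5(T − 57.92)
6160.9 T = 318127 − 53407 = 264720
T ≈ 42.97 °C. Since T > 0 °C, the all-ice-melts assumption holds.

T_f ≈ 43.0 °C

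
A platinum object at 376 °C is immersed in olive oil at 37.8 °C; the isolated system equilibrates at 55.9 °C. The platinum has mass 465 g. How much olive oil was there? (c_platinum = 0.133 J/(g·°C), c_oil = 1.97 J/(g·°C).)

m ≈ 555 g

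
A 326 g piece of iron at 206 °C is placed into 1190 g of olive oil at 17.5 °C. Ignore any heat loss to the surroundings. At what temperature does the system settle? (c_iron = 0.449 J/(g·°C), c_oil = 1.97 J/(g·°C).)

T_f ≈ 28.6 °C

Let T be the final temperature. ΣQ_i = 0:
326·0.449·(T − 206) + 1190·1.97·(T − 17.5) = 0
146.37(T − 206) + 2344.3(T − 17.5) = 0
2490.7 T = 71178
T = 71178 / 2490.7 = 28.6 °C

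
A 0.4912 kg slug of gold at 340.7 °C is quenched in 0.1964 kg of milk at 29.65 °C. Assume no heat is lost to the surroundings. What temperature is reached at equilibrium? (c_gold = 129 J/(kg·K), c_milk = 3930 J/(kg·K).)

T_f ≈ 53.2 °C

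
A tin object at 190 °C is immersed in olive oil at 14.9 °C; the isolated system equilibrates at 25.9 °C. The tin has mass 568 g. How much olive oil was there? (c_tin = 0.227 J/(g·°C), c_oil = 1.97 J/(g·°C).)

|Q_tin| = |Q_oil|:
568×0.227×(190 − 25.9) = m×1.97×(25.9 − 14.9)
21.67 m = 21158  ⇒  m ≈ 976.4 g

m ≈ 976 g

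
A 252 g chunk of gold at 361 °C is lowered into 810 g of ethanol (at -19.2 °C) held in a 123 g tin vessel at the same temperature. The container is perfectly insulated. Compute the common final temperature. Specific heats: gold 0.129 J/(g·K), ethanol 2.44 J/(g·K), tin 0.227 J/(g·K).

Let T be the final temperature. ΣQ_i = 0:
252*0.129*(T − 361) + 810*2.44*(T − (-19.2)) + 123*0.227*(T − (-19.2)) = 0
2036.8 T = -26748
T = -26748 / 2036.8 = -13.1 °C

T_f ≈ -13.1 °C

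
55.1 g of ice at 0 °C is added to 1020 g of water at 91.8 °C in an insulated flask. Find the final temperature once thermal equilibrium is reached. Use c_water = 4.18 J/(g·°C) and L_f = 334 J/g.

T_f ≈ 83.0 °C

Taking heat into each body as positive, Σ m c ΔT = 0:
fusion: m_ice L_f = 55.1·334 = 18403
  meltwater 0→T: 55.1·4.18·T = 230.32 T
  water cools: 1020·4.18·(T − 91.8) = 4263.6(T − 91.8)
4493.9 T = 391398 − 18403 = 372995
T ≈ 83.00 °C (positive, so assuming full melt was valid).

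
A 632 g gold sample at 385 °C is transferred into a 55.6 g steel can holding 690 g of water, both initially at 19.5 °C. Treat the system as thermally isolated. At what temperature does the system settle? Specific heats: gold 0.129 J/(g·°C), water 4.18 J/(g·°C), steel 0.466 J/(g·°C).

T_f ≈ 29.5 °C

T_f = Σ m_i c_i T_i / Σ m_i c_i:
T_f = (81.53*385 + 2884.2*19.5 + 25.91*19.5) / (81.53 + 2884.2 + 25.91)
    = 88135 / 2991.6 ≈ 29.46 °C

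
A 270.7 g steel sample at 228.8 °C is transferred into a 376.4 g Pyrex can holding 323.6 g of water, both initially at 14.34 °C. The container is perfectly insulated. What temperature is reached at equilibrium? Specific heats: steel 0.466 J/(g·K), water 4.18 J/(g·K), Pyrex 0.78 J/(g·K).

T_f ≈ 29.6 °C

Setting the total heat transfer to zero:
270.7*0.466*(T − 228.8) + 323.6*4.18*(T − 14.34) + 376.4*0.78*(T − 14.34) = 0
126.15(T − 228.8) + 1352.6(T − 14.34) + 293.59(T − 14.34) = 0
1772.4 T = 52469
T = 52469/1772.4 ≈ 29.60 °C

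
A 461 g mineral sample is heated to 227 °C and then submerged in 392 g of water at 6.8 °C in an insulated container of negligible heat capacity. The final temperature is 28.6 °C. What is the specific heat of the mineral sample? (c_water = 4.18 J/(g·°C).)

m_s c (T_s − T_f) = m_water c_water (T_f − T_0):
461·c·(227 − 28.6) = 392·4.18·(28.6 − 6.8)
91462 c = 35721  ⇒  c ≈ 0.3905 J/(g·°C)

c ≈ 0.391 J/(g·°C)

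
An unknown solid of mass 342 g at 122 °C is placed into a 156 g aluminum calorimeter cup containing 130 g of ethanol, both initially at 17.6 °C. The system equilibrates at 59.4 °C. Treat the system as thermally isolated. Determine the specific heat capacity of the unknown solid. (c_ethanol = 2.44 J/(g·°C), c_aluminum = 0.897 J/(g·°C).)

c ≈ 0.893 J/(g·°C)

Energy conservation, ΣQ = 0:
342·c·(59.4 − 122) + 130·2.44·(59.4 − 17.6) + 156·0.897·(59.4 − 17.6) = 0
-21409 c = -19108
c = -19108/-21409 ≈ 0.8925 J/(g·°C)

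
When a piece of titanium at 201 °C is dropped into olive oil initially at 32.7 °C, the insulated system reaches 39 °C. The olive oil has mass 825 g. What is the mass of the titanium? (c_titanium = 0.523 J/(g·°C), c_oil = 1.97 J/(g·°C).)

|Q_titanium| = |Q_oil|:
m·0.523·(201 − 39) = 825·1.97·(39 − 32.7)
84.73 m = 10239  ⇒  m ≈ 120.8 g

m ≈ 121 g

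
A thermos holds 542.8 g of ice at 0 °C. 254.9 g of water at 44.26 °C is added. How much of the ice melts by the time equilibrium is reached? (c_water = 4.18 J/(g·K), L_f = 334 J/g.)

Heat available from the water dropping to 0 °C: 254.9×4.18×44.26 = 47158 J.
Fully melting the ice requires m_ice L_f = 542.8×334 = 181295 J.
Since 47158 < 181295 J, not all the ice melts; equilibrium is at 0 °C.
m_melted×334 = 47158  ⇒  m_melted ≈ 141.2 g.

m_melted ≈ 141 g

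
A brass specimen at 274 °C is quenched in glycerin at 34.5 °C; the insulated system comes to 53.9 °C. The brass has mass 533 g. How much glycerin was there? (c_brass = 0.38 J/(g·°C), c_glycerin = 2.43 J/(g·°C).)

Heat lost by the brass = heat gained by the glycerin:
533×0.38×(274 − 53.9) = m×2.43×(53.9 − 34.5)
47.14 m = 44579  ⇒  m ≈ 945.6 g

m ≈ 946 g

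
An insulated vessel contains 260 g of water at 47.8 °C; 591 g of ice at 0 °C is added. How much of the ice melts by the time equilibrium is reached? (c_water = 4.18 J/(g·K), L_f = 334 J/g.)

m_melted ≈ 156 g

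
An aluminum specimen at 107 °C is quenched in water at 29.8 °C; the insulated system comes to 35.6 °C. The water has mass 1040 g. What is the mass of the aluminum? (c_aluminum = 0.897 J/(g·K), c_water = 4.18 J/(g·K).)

m ≈ 394 g

|Q_aluminum| = |Q_water|:
m·0.897·(107 − 35.6) = 1040·4.18·(35.6 − 29.8)
64.05 m = 25214  ⇒  m ≈ 393.7 g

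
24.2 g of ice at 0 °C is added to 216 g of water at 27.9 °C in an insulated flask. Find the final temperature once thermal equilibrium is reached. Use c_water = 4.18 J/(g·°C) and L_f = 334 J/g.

Sum of m c ΔT and latent-heat terms is zero:
latent heat to melt: 24.2×334 = 8082.8
  warm the meltwater: 101.16 T
  water: 902.88(T − 27.9)
1004 T = 25190 − 8082.8 = 17108
T ≈ 17.04 °C. Since T > 0 °C, the all-ice-melts assumption holds.

T_f ≈ 17.0 °C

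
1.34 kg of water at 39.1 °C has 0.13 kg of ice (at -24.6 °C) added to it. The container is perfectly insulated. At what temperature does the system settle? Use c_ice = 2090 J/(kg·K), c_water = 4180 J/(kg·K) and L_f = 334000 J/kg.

T_f ≈ 27.5 °C

Conservation of energy gives ΣQ = 0:
ice -24.6→0 °C: 0.13×2090×24.6 = 6683.8; melt ice: 0.13×334000 = 43420; meltwater 0→T: 0.13×4180×T = 543.4 T; water cools: 1.34×4180×(T − 39.1) = 5601.2(T − 39.1)
6144.6 T = 219007 − 50104 = 168903
T ≈ 27.49 °C (positive, so assuming full melt was valid).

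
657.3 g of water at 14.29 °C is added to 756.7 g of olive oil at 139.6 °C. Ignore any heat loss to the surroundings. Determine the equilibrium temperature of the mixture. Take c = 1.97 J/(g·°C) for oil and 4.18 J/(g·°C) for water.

Heat gained plus heat lost sum to zero:
756.7*1.97*(T − 139.6) + 657.3*4.18*(T − 14.29) = 0
1490.7(T − 139.6) + 2747.5(T − 14.29) = 0
(1490.7 + 2747.5) T = 1490.7*139.6 + 2747.5*14.29
T ≈ 58.37 °C

T_f ≈ 58.4 °C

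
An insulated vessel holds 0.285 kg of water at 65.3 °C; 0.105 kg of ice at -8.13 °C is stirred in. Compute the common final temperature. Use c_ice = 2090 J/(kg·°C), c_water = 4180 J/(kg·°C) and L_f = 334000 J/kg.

Taking heat into each body as positive, Σ m c ΔT = 0:
ice -8.13→0 °C: 0.105×2090×8.13 = 1784.1
  melt ice: 0.105×334000 = 35070
  warm the meltwater: 438.9 T
  water cools: 0.285×4180×(T − 65.3) = 1191.3(T − 65.3)
1630.2 T = 77792 − 36854 = 40938
T ≈ 25.11 °C (positive, so assuming full melt was valid).

T_f ≈ 25.1 °C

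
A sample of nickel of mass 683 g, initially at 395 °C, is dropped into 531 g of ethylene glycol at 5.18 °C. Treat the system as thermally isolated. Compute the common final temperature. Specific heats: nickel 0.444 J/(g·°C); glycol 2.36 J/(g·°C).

T_f ≈ 81.1 °C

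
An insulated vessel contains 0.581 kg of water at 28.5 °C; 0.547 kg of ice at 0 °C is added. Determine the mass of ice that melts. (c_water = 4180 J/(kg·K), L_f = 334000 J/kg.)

m_melted ≈ 0.207 kg

Heat available from the water dropping to 0 °C: 0.581·4180·28.5 = 69215 J.
Melting all 0.547 kg of ice would need 0.547·334000 = 182698 J.
69215 J < 182698 J, so only part of the ice melts and the system sits at 0 °C.
m_melt = 69215 / L_f = 0.2072 kg.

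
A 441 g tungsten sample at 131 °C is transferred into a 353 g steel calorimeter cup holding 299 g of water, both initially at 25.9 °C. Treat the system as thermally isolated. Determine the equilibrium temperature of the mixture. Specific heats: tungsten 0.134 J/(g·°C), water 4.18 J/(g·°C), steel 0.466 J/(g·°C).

T_f ≈ 30.1 °C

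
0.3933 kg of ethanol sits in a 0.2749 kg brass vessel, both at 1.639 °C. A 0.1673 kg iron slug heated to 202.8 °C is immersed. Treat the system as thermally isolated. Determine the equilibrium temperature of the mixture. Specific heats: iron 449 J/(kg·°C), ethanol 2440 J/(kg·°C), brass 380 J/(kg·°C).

Taking heat into each body as positive, Σ m c ΔT = 0:
0.1673*449*(T − 202.8) + 0.3933*2440*(T − 1.639) + 0.2749*380*(T − 1.639) = 0
75.12(T − 202.8) + 959.65(T − 1.639) + 104.46(T − 1.639) = 0
(75.12 + 959.65 + 104.46) T = 75.12*202.8 + 959.65*1.639 + 104.46*1.639
T = 16978/1139.2 ≈ 14.90 °C

T_f ≈ 14.9 °C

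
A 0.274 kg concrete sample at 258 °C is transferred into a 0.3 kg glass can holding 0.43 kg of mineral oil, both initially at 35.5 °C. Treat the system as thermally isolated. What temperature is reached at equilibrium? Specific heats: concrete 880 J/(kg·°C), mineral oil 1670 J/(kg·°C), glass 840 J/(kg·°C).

Setting the total heat transfer to zero:
0.274×880×(T − 258) + 0.43×1670×(T − 35.5) + 0.3×840×(T − 35.5) = 0
(241.12 + 718.1 + 252) T = 241.12×258 + 718.1×35.5 + 252×35.5
T = 96648 / 1211.2 = 79.8 °C

T_f ≈ 79.8 °C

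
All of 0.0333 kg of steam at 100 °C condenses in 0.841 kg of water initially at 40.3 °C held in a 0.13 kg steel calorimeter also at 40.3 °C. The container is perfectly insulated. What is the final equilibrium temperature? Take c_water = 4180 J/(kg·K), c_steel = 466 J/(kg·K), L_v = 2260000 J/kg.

T_f ≈ 62.8 °C

Sum of m c ΔT and latent-heat terms is zero:
latent heat released on condensation: 0.0333·2260000 = 75258
  condensate cools 100→T: 0.0333·4180·(T − 100) = 139.19(T − 100)
  water warms: 0.841·4180·(T − 40.3) = 3515.4(T − 40.3)
  steel cup: 0.13·466·(T − 40.3) = 60.58(T − 40.3)
3715.2 T = 75258 + 13919 + 144111 = 233289
T ≈ 62.79 °C — below 100 °C, confirming all the steam condensed.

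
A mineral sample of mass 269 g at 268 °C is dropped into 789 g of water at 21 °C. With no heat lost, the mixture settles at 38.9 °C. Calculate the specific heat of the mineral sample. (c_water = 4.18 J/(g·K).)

Heat lost by the mineral sample = heat gained by the water:
269×c×(268 − 38.9) = 789×4.18×(38.9 − 21)
61628 c = 59035  ⇒  c ≈ 0.9579 J/(g·K)

c ≈ 0.958 J/(g·K)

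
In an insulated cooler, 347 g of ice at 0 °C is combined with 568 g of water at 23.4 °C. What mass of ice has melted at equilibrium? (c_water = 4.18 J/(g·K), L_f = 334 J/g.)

m_melted ≈ 166 g

Cooling the water to 0 °C releases 568·4.18·23.4 = 55557 J.
Fully melting the ice requires m_ice L_f = 347·334 = 115898 J.
Since 55557 < 115898 J, not all the ice melts; equilibrium is at 0 °C.
m_melted·334 = 55557  ⇒  m_melted ≈ 166.3 g.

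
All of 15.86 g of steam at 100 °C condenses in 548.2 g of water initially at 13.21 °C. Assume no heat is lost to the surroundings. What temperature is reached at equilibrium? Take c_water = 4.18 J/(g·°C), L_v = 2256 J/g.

Net heat exchanged in the isolated system is zero:
steam→water at 100 °C releases m L_v = 15.86×2256 = 35780
  condensed water 100 °C→T: 66.29(T − 100)
  water warms: 548.2×4.18×(T − 13.21) = 2291.5(T − 13.21)
2357.8 T = 35780 + 6629.5 + 30270 = 72680
T ≈ 30.83 °C — below 100 °C, confirming all the steam condensed.

T_f ≈ 30.8 °C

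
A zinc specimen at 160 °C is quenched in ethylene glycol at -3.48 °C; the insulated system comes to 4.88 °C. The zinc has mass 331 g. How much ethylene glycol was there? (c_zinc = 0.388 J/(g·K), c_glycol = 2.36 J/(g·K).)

m ≈ 1010 g

Energy conservation, ΣQ = 0:
331·0.388·(4.88 − 160) + m·2.36·(4.88 − (-3.48)) = 0
19.73 m = 19922
m = 19922/19.73 ≈ 1010 g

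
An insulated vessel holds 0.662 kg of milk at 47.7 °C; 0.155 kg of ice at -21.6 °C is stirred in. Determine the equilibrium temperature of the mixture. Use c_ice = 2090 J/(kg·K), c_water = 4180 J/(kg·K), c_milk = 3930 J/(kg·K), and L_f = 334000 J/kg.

T_f ≈ 20.1 °C

Taking heat into each body as positive, Σ m c ΔT = 0:
ice -21.6→0 °C: 0.155·2090·21.6 = 6997.3
  latent heat to melt: 0.155·334000 = 51770
  warm the meltwater: 647.9 T
  milk: 2601.7(T − 47.7)
3249.6 T = 124099 − 58767 = 65332
T ≈ 20.10 °C (positive, so assuming full melt was valid).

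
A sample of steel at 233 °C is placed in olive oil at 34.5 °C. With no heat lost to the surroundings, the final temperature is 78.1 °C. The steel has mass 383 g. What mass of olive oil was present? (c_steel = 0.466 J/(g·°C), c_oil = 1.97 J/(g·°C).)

Heat lost by the steel = heat gained by the oil:
383×0.466×(233 − 78.1) = m×1.97×(78.1 − 34.5)
85.89 m = 27646  ⇒  m ≈ 321.9 g

m ≈ 322 g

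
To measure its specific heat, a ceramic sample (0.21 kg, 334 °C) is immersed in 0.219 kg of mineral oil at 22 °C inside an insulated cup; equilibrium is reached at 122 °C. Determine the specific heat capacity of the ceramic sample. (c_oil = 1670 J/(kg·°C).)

Conservation of energy gives ΣQ = 0:
0.21·c·(122 − 334) + 0.219·1670·(122 − 22) = 0
-44.52 c = -36573
c = -36573/-44.52 ≈ 821.5 J/(kg·°C)

c ≈ 821 J/(kg·°C)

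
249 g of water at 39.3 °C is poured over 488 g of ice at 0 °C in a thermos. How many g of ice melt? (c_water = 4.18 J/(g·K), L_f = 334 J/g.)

m_melted ≈ 122 g

Cooling the water to 0 °C releases 249·4.18·39.3 = 40904 J.
To melt every bit of ice: 488·334 = 162992 J.
40904 J < 162992 J, so only part of the ice melts and the system sits at 0 °C.
Mass melted = 40904/334 ≈ 122.5 g.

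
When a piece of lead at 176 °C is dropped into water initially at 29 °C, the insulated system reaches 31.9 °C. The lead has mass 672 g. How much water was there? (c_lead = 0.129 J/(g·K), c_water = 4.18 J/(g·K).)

|Q_lead| = |Q_water|:
672·0.129·(176 − 31.9) = m·4.18·(31.9 − 29)
12.12 m = 12492  ⇒  m ≈ 1031 g

m ≈ 1030 g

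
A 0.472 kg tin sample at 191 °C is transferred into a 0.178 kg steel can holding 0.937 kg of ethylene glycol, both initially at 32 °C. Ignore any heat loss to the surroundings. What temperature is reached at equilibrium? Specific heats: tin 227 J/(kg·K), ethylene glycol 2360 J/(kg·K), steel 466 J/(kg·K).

T_f ≈ 39.1 °C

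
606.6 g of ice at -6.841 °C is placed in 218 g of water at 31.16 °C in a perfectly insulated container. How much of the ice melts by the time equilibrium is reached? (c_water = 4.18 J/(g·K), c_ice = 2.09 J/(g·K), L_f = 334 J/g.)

Cooling the water to 0 °C releases 218×4.18×31.16 = 28394 J.
Of that, 606.6×2.09×6.841 = 8673 J goes to bring the ice to 0 °C, leaving 19721 J.
To melt every bit of ice: 606.6×334 = 202604 J.
19721 J < 202604 J, so only part of the ice melts and the system sits at 0 °C.
Mass melted = 19721/334 ≈ 59.05 g.

m_melted ≈ 59 g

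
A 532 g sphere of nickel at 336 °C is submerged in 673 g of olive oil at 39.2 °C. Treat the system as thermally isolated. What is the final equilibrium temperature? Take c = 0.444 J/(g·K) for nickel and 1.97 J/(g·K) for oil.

Heat gained plus heat lost sum to zero:
532·0.444·(T − 336) + 673·1.97·(T − 39.2) = 0
236.21(T − 336) + 1325.8(T − 39.2) = 0
(236.21 + 1325.8) T = 236.21·336 + 1325.8·39.2
T = 131338 / 1562 = 84.1 °C

T_f ≈ 84.1 °C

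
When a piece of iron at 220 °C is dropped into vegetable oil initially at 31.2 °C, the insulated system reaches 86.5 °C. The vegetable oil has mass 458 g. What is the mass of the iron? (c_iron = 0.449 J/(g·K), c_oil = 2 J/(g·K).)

m ≈ 845 g

Net heat exchanged in the isolated system is zero:
m×0.449×(86.5 − 220) + 458×2×(86.5 − 31.2) = 0
-59.94 m = -50655
m = -50655/-59.94 ≈ 845.1 g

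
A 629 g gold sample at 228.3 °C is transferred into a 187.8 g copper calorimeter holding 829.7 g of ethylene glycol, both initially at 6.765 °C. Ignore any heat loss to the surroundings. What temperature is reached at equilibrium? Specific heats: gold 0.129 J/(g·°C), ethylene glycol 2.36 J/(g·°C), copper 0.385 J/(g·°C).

T_f is the heat-capacity-weighted average of the initial temperatures:
T_f = (81.14·228.3 + 1958.1·6.765 + 72.3·6.765) / (81.14 + 1958.1 + 72.3)
    = 32260 / 2111.5 ≈ 15.28 °C

T_f ≈ 15.3 °C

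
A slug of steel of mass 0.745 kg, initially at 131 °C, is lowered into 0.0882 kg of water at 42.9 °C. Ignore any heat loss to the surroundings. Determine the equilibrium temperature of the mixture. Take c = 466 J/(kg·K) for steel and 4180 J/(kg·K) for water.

Heat gained plus heat lost sum to zero:
0.745×466×(T − 131) + 0.0882×4180×(T − 42.9) = 0
715.85 T = 61295
T = 61295/715.85 ≈ 85.63 °C

T_f ≈ 85.6 °C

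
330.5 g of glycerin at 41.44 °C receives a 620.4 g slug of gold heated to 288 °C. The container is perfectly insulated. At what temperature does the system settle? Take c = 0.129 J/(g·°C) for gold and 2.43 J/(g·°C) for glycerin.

Heat lost by the gold equals heat gained by the glycerin:
620.4×0.129×(288 − T) = 330.5×2.43×(T − 41.44)
80.03(288 − T) = 803.12(T − 41.44)
883.15 T = 56330  ⇒  T ≈ 63.78 °C

T_f ≈ 63.8 °C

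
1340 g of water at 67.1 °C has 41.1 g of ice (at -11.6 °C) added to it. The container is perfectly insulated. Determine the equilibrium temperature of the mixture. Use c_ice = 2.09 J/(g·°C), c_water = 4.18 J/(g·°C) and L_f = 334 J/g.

T_f ≈ 62.6 °C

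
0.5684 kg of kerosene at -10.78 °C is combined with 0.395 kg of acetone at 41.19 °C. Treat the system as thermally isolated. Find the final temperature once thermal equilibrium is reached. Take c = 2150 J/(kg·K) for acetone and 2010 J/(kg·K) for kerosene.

T_f ≈ 11.4 °C

Energy conservation, ΣQ = 0:
0.395×2150×(T − 41.19) + 0.5684×2010×(T − (-10.78)) = 0
1991.7 T = 22665
T ≈ 11.38 °C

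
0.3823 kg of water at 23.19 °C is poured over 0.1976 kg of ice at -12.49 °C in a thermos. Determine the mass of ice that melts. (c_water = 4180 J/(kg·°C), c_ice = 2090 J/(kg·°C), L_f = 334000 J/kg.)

m_melted ≈ 0.0955 kg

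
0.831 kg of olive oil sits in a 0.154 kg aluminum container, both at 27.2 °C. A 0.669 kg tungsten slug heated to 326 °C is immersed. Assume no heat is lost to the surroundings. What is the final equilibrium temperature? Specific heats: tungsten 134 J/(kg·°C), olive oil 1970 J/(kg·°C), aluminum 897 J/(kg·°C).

Taking heat into each body as positive, Σ m c ΔT = 0:
0.669×134×(T − 326) + 0.831×1970×(T − 27.2) + 0.154×897×(T − 27.2) = 0
1864.9 T = 77510
T = 77510/1864.9 ≈ 41.56 °C

T_f ≈ 41.6 °C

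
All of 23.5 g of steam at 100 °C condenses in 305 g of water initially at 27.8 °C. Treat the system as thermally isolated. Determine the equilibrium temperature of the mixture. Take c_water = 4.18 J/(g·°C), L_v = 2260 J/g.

Sum of m c ΔT and latent-heat terms is zero:
steam→water at 100 °C releases m L_v = 23.5×2260 = 53110; condensed water 100 °C→T: 98.23(T − 100); original water: 1274.9(T − 27.8)
1373.1 T = 53110 + 9823 + 35442 = 98375
T ≈ 71.64 °C (< 100 °C, so full condensation is consistent).

T_f ≈ 71.6 °C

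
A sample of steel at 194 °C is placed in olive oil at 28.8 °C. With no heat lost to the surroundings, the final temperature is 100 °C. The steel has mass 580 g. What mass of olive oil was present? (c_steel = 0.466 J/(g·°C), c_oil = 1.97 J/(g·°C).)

m ≈ 181 g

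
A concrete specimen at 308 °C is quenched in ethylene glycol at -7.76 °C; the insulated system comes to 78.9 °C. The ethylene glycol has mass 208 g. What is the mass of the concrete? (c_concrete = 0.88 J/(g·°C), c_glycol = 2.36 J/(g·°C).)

m ≈ 211 g

Heat lost by the concrete = heat gained by the glycol:
m·0.88·(308 − 78.9) = 208·2.36·(78.9 − (-7.76))
201.61 m = 42540  ⇒  m ≈ 211 g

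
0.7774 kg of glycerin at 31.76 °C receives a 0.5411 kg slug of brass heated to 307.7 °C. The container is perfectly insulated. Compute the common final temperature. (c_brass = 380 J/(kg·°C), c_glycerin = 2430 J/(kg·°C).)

T_f ≈ 58.8 °C

Conservation of energy gives ΣQ = 0:
0.5411×380×(T − 307.7) + 0.7774×2430×(T − 31.76) = 0
205.62(T − 307.7) + 1889.1(T − 31.76) = 0
2094.7 T = 123266
T = 123266/2094.7 ≈ 58.85 °C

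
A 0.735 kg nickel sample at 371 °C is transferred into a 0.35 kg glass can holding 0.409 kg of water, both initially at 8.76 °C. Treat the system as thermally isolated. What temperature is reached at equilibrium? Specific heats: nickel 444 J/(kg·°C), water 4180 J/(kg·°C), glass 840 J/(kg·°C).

T_f ≈ 59.5 °C

Heat gained plus heat lost sum to zero:
0.735*444*(T − 371) + 0.409*4180*(T − 8.76) + 0.35*840*(T − 8.76) = 0
326.34(T − 371) + 1709.6(T − 8.76) + 294(T − 8.76) = 0
2330 T = 138624
T = 138624 / 2330 = 59.5 °C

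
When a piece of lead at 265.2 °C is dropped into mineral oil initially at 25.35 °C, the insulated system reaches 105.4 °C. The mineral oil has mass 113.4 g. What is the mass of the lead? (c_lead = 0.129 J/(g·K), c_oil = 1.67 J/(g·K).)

Heat lost by the lead = heat gained by the oil:
m×0.129×(265.2 − 105.4) = 113.4×1.67×(105.4 − 25.35)
20.61 m = 15160  ⇒  m ≈ 735.4 g

m ≈ 735 g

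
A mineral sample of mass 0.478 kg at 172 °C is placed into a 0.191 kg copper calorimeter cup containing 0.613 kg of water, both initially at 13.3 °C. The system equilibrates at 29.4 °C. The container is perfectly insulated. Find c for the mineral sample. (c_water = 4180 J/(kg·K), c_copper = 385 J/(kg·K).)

c ≈ 623 J/(kg·K)

Taking heat into each body as positive, Σ m c ΔT = 0:
0.478×c×(29.4 − 172) + 0.613×4180×(29.4 − 13.3) + 0.191×385×(29.4 − 13.3) = 0
-68.16 c = -42438
c = -42438/-68.16 ≈ 622.6 J/(kg·K)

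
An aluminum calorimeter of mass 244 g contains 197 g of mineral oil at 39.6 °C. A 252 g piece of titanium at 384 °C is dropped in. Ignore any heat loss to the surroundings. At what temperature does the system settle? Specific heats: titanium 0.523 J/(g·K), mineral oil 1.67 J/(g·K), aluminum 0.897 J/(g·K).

T_f ≈ 106.4 °C

Setting the total heat transfer to zero:
252×0.523×(T − 384) + 197×1.67×(T − 39.6) + 244×0.897×(T − 39.6) = 0
131.8(T − 384) + 328.99(T − 39.6) + 218.87(T − 39.6) = 0
679.65 T = 72305
T ≈ 106.38 °C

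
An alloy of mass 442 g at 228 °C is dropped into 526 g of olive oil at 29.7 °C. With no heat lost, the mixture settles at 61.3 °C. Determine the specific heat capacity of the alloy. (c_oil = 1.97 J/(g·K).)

c ≈ 0.444 J/(g·K)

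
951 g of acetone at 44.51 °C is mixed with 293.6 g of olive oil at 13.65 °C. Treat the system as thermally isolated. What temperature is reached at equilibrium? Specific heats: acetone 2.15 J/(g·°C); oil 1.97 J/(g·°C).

T_f ≈ 37.7 °C

|Q_acetone| = |Q_oil|:
951*2.15*(44.51 − T) = 293.6*1.97*(T − 13.65)
2044.6(44.51 − T) = 578.39(T − 13.65)
2623 T = 98902  ⇒  T ≈ 37.71 °C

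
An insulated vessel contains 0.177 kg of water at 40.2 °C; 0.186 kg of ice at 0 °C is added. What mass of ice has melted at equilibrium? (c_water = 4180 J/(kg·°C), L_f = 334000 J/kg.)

m_melted ≈ 0.089 kg

Heat available from the water dropping to 0 °C: 0.177·4180·40.2 = 29742 J.
To melt every bit of ice: 0.186·334000 = 62124 J.
That's not enough to melt it all — equilibrium is at 0 °C with ice remaining.
m_melted·334000 = 29742  ⇒  m_melted ≈ 0.08905 kg.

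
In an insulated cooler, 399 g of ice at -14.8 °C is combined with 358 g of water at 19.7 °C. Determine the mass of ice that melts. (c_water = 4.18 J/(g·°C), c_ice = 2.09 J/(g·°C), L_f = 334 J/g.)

Heat available from the water dropping to 0 °C: 358×4.18×19.7 = 29480 J.
Of that, 399×2.09×14.8 = 12342 J goes to bring the ice to 0 °C, leaving 17138 J.
To melt every bit of ice: 399×334 = 133266 J.
17138 J < 133266 J, so only part of the ice melts and the system sits at 0 °C.
Mass melted = 17138/334 ≈ 51.31 g.

m_melted ≈ 51.3 g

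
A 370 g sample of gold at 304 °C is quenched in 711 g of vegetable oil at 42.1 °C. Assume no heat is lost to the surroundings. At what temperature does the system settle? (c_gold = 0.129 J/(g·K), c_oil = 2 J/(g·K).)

With ΣQ=0 the equilibrium temperature is the m·c-weighted mean:
T_f = (47.73×304 + 1422×42.1) / (47.73 + 1422)
    = 74376 / 1469.7 ≈ 50.61 °C

T_f ≈ 50.6 °C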